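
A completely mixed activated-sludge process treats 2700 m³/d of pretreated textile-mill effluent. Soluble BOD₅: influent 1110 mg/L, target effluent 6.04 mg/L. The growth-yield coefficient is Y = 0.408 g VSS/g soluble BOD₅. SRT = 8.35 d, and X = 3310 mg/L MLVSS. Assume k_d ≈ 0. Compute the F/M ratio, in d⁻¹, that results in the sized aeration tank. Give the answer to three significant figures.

V·X = Y·Q·ΔS·θ_c gives V = 0.408 × 2700 × (1110 − 6.04) × 8.35 / 3310 = 3068 m³.
Food-to-microorganism ratio F/M = Q S₀ / (V X) = 2700 × 1110 / (3068 × 3310) = 0.2951 d⁻¹.

F/M ≈ 0.295 d⁻¹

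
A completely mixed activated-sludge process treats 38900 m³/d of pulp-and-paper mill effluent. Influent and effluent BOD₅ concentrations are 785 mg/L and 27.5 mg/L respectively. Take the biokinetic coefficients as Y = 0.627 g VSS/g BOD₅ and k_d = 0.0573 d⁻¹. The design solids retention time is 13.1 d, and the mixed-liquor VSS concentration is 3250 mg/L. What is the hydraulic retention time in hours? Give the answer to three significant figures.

τ ≈ 26.2 h

Steady-state biomass mass balance: V·X·(1 + k_d·θ_c) = Y·Q·(S₀ − S)·θ_c, so V = 0.627 × 38900 × (785 − 27.5) × 13.1 / [3250 × (1 + 0.0573 × 13.1)] = 2.42×10^8 / 5690 = 42540 m³.
Hydraulic retention time τ = V/Q = 42540 / 38900 = 1.094 d = 26.25 h.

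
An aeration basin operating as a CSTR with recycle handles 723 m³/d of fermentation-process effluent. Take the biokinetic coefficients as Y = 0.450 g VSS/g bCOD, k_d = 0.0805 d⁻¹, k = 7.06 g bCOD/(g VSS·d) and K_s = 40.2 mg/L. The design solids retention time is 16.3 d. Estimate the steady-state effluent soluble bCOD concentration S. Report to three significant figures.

For a completely mixed reactor with recycle the Lawrence–McCarty relation gives S = K_s·(1 + k_d·θ_c) / [θ_c·(Y·k − k_d) − 1] = 40.2 × (1 + 0.0805 × 16.3) / [16.3 × (0.450 × 7.06 − 0.0805) − 1] = 92.95 / 49.47 = 1.879 mg/L.

S ≈ 1.88 mg/L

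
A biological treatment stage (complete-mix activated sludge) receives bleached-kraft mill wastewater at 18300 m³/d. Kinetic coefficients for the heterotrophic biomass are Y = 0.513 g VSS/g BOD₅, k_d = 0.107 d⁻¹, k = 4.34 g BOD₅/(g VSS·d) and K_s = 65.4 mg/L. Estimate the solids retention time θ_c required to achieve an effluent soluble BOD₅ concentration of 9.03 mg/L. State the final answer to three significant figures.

θ_c ≈ 6.13 d

At the target effluent, Y k S/(K_s+S) = 0.513×4.34×9.03/74.43 = 0.2701 d⁻¹.
θ_c = 1/(μ − k_d) = 1/(0.2701 − 0.107) = 1/0.1631 = 6.131 d.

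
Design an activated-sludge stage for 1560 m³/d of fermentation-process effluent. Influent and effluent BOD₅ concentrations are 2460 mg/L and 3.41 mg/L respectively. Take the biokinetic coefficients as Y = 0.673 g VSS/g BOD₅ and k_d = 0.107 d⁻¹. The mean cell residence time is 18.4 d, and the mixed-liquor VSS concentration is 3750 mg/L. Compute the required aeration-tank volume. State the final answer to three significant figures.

Steady-state biomass mass balance: V·X·(1 + k_d·θ_c) = Y·Q·(S₀ − S)·θ_c, so V = 0.673 × 1560 × (2460 − 3.41) × 18.4 / [3750 × (1 + 0.107 × 18.4)] = 4.75×10^7 / 11133 = 4263 m³.

V ≈ 4260 m³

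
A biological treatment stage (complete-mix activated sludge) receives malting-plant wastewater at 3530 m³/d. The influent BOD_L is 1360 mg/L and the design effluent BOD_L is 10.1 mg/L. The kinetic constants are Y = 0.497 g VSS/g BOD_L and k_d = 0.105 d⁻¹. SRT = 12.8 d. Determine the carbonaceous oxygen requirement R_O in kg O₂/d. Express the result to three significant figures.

R_O ≈ 3330 kg O₂/d

Observed yield with endogenous decay: Y_obs = Y / (1 + k_d·θ_c) = 0.497 / (1 + 0.105 × 12.8) = 0.497 / 2.344 = 0.2120 g VSS/g BOD_L.
ΔS = 1360 − 10.1 = 1350 mg/L, so the substrate removal rate is 3530 × 1350/1000 = 4765 kg BOD_L/d.
Net sludge production P_X = 0.2120 × 4765 = 1010 kg VSS/d.
R_O = Q·ΔS − 1.42 P_X = 4765 − 1435 = 3330 kg O₂/d.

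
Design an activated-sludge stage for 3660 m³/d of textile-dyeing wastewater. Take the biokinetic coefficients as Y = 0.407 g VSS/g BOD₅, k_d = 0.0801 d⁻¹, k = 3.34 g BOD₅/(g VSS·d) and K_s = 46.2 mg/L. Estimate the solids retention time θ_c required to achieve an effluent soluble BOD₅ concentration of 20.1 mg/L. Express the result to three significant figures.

θ_c ≈ 3.01 d

Specific growth rate at S = 20.1 mg/L: μ = YkS/(K_s+S) = 0.407·3.34·20.1/(46.2+20.1) = 0.4121 d⁻¹.
Then 1/θ_c = μ − k_d = 0.4121 − 0.0801 = 0.3320 d⁻¹, giving θ_c = 3.012 d.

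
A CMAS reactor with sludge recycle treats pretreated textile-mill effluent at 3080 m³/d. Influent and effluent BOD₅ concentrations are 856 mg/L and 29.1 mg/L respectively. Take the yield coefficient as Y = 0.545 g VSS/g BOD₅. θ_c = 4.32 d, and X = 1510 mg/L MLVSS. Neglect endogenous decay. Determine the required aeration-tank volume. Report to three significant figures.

V·X = Y·Q·ΔS·θ_c gives V = 0.545 × 3080 × (856 − 29.1) × 4.32 / 1510 = 3971 m³.

V ≈ 3970 m³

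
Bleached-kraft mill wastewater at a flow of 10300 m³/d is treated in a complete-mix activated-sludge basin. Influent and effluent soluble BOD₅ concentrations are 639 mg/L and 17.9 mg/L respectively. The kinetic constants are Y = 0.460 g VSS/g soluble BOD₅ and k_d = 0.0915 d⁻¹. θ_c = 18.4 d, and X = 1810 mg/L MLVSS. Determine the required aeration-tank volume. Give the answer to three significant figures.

Rearranging the biomass balance for a CMAS with decay, V = Y·Q·ΔS·θ_c / [X·(1+k_d θ_c)] = 0.460 × 10300 × (639 − 17.9) × 18.4 / [1810 × (1 + 0.0915 × 18.4)] = 5.41×10^7 / 4857 = 11148 m³.

V ≈ 11100 m³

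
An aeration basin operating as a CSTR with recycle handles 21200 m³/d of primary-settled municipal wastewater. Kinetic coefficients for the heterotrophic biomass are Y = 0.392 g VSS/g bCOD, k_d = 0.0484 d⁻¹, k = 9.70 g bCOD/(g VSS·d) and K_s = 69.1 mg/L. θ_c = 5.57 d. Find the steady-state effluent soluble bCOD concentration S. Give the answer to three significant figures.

S ≈ 4.41 mg/L

For a completely mixed reactor with recycle the Lawrence–McCarty relation gives S = K_s·(1 + k_d·θ_c) / [θ_c·(Y·k − k_d) − 1] = 69.1 × (1 + 0.0484 × 5.57) / [5.57 × (0.392 × 9.70 − 0.0484) − 1] = 87.73 / 19.91 = 4.406 mg/L.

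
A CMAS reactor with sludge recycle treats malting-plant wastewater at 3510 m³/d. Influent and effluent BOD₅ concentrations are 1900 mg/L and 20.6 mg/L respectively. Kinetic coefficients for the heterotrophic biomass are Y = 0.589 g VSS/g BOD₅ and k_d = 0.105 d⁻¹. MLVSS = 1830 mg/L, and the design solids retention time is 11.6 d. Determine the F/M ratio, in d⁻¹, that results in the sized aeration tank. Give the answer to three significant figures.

Rearranging the biomass balance for a CMAS with decay, V = Y·Q·ΔS·θ_c / [X·(1+k_d θ_c)] = 0.589 × 3510 × (1900 − 20.6) × 11.6 / [1830 × (1 + 0.105 × 11.6)] = 4.51×10^7 / 4059 = 11104 m³.
Food-to-microorganism ratio F/M = Q S₀ / (V X) = 3510 × 1900 / (11104 × 1830) = 0.3282 d⁻¹.

F/M ≈ 0.328 d⁻¹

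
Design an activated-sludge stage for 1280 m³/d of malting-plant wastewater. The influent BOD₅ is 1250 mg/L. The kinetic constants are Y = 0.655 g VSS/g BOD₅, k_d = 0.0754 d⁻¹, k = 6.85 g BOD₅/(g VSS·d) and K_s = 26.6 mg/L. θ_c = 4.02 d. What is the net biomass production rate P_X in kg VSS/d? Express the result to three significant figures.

P_X ≈ 803 kg VSS/d

Effluent substrate depends only on kinetics and SRT: S = K_s(1 + k_d θ_c) / [θ_c(Yk − k_d) − 1] = 26.6 × (1 + 0.0754 × 4.02) / [4.02 × (0.655 × 6.85 − 0.0754) − 1] = 34.66 / 16.73 = 2.071 mg/L.
Correct the yield for decay: Y_obs = Y/(1 + k_d θ_c) = 0.655 / (1 + 0.0754 × 4.02) = 0.655 / 1.303 = 0.5026.
ΔS = 1250 − 2.07 = 1248 mg/L, so the substrate removal rate is 1280 × 1248/1000 = 1597 kg BOD₅/d.
So the net sludge growth is P_X = 0.5026 × 1597 = 802.9 kg VSS/d.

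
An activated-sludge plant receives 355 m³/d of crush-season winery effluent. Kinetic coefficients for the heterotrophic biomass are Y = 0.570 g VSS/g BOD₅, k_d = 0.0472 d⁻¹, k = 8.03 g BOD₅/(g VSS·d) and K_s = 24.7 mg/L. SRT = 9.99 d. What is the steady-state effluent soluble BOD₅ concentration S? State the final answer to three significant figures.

S ≈ 0.821 mg/L

For a completely mixed reactor with recycle the Lawrence–McCarty relation gives S = K_s·(1 + k_d·θ_c) / [θ_c·(Y·k − k_d) − 1] = 24.7 × (1 + 0.0472 × 9.99) / [9.99 × (0.570 × 8.03 − 0.0472) − 1] = 36.35 / 44.25 = 0.8213 mg/L.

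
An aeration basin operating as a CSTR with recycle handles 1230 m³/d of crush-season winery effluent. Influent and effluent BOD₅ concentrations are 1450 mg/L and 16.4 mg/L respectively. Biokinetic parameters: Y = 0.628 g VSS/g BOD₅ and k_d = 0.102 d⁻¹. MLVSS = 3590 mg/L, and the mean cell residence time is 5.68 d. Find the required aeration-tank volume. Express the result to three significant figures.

Steady-state biomass mass balance: V·X·(1 + k_d·θ_c) = Y·Q·(S₀ − S)·θ_c, so V = 0.628 × 1230 × (1450 − 16.4) × 5.68 / [3590 × (1 + 0.102 × 5.68)] = 6.29×10^6 / 5670 = 1109 m³.

V ≈ 1110 m³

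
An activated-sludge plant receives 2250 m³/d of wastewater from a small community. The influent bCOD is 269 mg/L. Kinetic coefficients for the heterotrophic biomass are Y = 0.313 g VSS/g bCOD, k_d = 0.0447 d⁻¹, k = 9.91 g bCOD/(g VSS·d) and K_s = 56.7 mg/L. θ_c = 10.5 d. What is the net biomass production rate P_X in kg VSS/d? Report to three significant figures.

Effluent substrate depends only on kinetics and SRT: S = K_s(1 + k_d θ_c) / [θ_c(Yk − k_d) − 1] = 56.7 × (1 + 0.0447 × 10.5) / [10.5 × (0.313 × 9.91 − 0.0447) − 1] = 83.31 / 31.10 = 2.679 mg/L.
Observed yield with endogenous decay: Y_obs = Y / (1 + k_d·θ_c) = 0.313 / (1 + 0.0447 × 10.5) = 0.313 / 1.469 = 0.2130 g VSS/g bCOD.
Q·(S₀ − S) = 2250 × (269 − 2.68) × 10⁻³ = 599.2 kg/d removed.
Biomass produced: P_X = Y_obs·Q·ΔS = 0.2130 × 599.2 ≈ 127.6 kg VSS/d.

P_X ≈ 128 kg VSS/d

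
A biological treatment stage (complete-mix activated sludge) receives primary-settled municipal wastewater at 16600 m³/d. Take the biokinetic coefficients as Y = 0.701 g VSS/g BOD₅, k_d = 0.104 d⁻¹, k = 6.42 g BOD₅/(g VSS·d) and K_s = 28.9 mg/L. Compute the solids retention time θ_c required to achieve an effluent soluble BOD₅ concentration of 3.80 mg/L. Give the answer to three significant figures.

θ_c ≈ 2.39 d

At the target effluent, Y k S/(K_s+S) = 0.701×6.42×3.80/32.70 = 0.5230 d⁻¹.
Then 1/θ_c = μ − k_d = 0.5230 − 0.104 = 0.4190 d⁻¹, giving θ_c = 2.387 d.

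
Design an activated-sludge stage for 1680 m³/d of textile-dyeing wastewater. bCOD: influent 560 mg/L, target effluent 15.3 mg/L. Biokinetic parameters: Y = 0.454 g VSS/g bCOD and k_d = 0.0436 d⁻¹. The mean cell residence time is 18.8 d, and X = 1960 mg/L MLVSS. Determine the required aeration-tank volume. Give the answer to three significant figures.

Steady-state biomass mass balance: V·X·(1 + k_d·θ_c) = Y·Q·(S₀ − S)·θ_c, so V = 0.454 × 1680 × (560 − 15.3) × 18.8 / [1960 × (1 + 0.0436 × 18.8)] = 7.81×10^6 / 3567 = 2190 m³.

V ≈ 2190 m³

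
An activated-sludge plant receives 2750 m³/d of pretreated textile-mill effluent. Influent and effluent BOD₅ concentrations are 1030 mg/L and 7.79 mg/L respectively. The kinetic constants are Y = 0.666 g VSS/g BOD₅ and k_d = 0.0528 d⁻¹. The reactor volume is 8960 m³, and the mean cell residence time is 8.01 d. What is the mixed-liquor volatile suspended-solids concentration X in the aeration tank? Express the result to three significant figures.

From V·X·(1 + k_d·θ_c) = Y·Q·(S₀ − S)·θ_c: X = 0.666 × 2750 × (1030 − 7.79) × 8.01 / [8960 × (1 + 0.0528 × 8.01)] = 1176 mg/L.

X ≈ 1180 mg/L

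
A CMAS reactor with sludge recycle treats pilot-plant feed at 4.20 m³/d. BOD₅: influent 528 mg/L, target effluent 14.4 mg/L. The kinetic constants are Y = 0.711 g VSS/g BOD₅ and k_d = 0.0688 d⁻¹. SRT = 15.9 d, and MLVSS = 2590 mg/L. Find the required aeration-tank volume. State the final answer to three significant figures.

Steady-state biomass mass balance: V·X·(1 + k_d·θ_c) = Y·Q·(S₀ − S)·θ_c, so V = 0.711 × 4.20 × (528 − 14.4) × 15.9 / [2590 × (1 + 0.0688 × 15.9)] = 2.44×10^4 / 5423 = 4.497 m³.

V ≈ 4.50 m³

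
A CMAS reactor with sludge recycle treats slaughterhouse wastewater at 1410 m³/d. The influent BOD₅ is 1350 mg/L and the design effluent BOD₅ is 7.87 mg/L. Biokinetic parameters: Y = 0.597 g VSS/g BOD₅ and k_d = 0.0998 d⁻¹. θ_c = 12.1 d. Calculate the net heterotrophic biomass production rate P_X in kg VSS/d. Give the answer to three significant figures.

The observed yield is Y_obs = Y/(1 + k_d·θ_c) = 0.597 / (1 + 0.0998 × 12.1) = 0.597 / 2.208 = 0.2704 g VSS per g BOD₅ removed.
ΔS = 1350 − 7.87 = 1342 mg/L, so the substrate removal rate is 1410 × 1342/1000 = 1892 kg BOD₅/d.
P_X = Y_obs · Q(S₀ − S) = 0.2704 × 1892 = 511.8 kg VSS/d.

P_X ≈ 512 kg VSS/d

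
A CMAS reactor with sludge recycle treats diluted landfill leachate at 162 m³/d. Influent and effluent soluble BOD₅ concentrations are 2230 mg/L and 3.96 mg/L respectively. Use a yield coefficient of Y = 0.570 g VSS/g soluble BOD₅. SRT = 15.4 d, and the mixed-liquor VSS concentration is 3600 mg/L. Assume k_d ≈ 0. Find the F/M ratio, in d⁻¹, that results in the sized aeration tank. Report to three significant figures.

Biomass mass balance (decay neglected): V·X = Y·Q·(S₀ − S)·θ_c, so V = 0.570 × 162 × (2230 − 3.96) × 15.4 / 3600 = 879.3 m³.
F/M = Q·S₀ / (V·X) = 162 × 2230 / (879.3 × 3600) = 0.1141 g soluble BOD₅·(g VSS·d)⁻¹.

F/M ≈ 0.114 d⁻¹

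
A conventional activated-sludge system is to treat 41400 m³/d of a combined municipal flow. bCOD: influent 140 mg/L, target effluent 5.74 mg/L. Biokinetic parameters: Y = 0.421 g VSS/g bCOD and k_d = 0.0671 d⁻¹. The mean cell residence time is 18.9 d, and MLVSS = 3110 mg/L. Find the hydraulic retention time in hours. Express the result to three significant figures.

τ ≈ 3.63 h

Steady-state biomass mass balance: V·X·(1 + k_d·θ_c) = Y·Q·(S₀ − S)·θ_c, so V = 0.421 × 41400 × (140 − 5.74) × 18.9 / [3110 × (1 + 0.0671 × 18.9)] = 4.42×10^7 / 7054 = 6270 m³.
τ = V/Q = 6270/41400 = 0.1514 d, or 3.635 h.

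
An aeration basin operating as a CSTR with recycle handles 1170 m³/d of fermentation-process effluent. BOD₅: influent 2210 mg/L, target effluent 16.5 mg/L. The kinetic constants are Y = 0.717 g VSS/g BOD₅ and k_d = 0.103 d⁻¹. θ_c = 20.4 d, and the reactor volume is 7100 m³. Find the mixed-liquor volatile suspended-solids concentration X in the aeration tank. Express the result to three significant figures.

X ≈ 1700 mg/L

Solving the biomass balance for X: X = Y Q (S₀−S) θ_c / [V (1+k_d θ_c)] = 0.717 × 1170 × (2210 − 16.5) × 20.4 / [7100 × (1 + 0.103 × 20.4)] = 1705 mg/L.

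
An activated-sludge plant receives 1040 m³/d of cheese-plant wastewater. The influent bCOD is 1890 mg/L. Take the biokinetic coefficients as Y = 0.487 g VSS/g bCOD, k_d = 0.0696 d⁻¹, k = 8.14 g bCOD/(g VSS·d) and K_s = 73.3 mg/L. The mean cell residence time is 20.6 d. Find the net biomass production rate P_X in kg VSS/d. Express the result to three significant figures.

Effluent substrate depends only on kinetics and SRT: S = K_s(1 + k_d θ_c) / [θ_c(Yk − k_d) − 1] = 73.3 × (1 + 0.0696 × 20.6) / [20.6 × (0.487 × 8.14 − 0.0696) − 1] = 178.4 / 79.23 = 2.252 mg/L.
Y_obs = Y / (1 + k_d θ_c) = 0.487 / (1 + 0.0696 × 20.6) = 0.487 / 2.434 = 0.2001.
Mass of bCOD removed per day: Q(S₀ − S) = 1040 × 1888 g/m³ = 1963 kg/d.
So the net sludge growth is P_X = 0.2001 × 1963 = 392.9 kg VSS/d.

P_X ≈ 393 kg VSS/d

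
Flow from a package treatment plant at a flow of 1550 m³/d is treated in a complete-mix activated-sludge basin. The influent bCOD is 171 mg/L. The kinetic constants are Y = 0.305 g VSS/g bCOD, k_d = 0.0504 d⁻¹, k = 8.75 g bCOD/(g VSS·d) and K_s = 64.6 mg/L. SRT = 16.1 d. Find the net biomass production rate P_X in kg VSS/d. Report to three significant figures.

From the Monod/SRT balance for a CMAS, S = K_s·(1+k_d θ_c)/[θ_c·(Y k − k_d) − 1] = 64.6 × (1 + 0.0504 × 16.1) / [16.1 × (0.305 × 8.75 − 0.0504) − 1] = 117.0 / 41.16 = 2.843 mg/L.
Y_obs = Y / (1 + k_d θ_c) = 0.305 / (1 + 0.0504 × 16.1) = 0.305 / 1.811 = 0.1684.
Substrate removed = Q·(S₀ − S) = 1550 m³/d × (171 − 2.84) g/m³ = 2.61×10^5 g/d = 260.6 kg/d.
Biomass produced: P_X = Y_obs·Q·ΔS = 0.1684 × 260.6 ≈ 43.89 kg VSS/d.

P_X ≈ 43.9 kg VSS/d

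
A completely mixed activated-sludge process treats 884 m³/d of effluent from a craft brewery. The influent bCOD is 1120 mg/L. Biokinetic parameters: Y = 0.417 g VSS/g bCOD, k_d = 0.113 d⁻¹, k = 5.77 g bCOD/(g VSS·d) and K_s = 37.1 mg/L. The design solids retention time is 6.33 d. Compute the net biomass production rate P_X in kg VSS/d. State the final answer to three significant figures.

Effluent substrate depends only on kinetics and SRT: S = K_s(1 + k_d θ_c) / [θ_c(Yk − k_d) − 1] = 37.1 × (1 + 0.113 × 6.33) / [6.33 × (0.417 × 5.77 − 0.113) − 1] = 63.64 / 13.52 = 4.709 mg/L.
Y_obs = Y / (1 + k_d θ_c) = 0.417 / (1 + 0.113 × 6.33) = 0.417 / 1.715 = 0.2431.
ΔS = 1120 − 4.71 = 1115 mg/L, so the substrate removal rate is 884 × 1115/1000 = 985.9 kg bCOD/d.
Biomass produced: P_X = Y_obs·Q·ΔS = 0.2431 × 985.9 ≈ 239.7 kg VSS/d.

P_X ≈ 240 kg VSS/d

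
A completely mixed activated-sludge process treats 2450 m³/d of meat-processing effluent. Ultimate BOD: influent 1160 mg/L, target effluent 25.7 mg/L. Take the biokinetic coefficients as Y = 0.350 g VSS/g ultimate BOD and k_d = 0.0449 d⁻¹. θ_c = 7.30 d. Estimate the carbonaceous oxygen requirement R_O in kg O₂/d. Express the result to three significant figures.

The observed yield is Y_obs = Y/(1 + k_d·θ_c) = 0.350 / (1 + 0.0449 × 7.30) = 0.350 / 1.328 = 0.2636 g VSS per g ultimate BOD removed.
Mass of ultimate BOD removed per day: Q(S₀ − S) = 2450 × 1134 g/m³ = 2779 kg/d.
Net sludge production P_X = 0.2636 × 2779 = 732.6 kg VSS/d.
R_O = Q·ΔS − 1.42 P_X = 2779 − 1040 = 1739 kg O₂/d.

R_O ≈ 1740 kg O₂/d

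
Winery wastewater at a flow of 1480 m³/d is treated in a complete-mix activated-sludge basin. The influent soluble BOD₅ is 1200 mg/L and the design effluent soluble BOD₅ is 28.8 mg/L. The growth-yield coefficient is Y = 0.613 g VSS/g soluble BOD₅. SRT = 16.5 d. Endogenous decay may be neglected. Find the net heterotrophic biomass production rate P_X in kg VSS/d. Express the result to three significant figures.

P_X ≈ 1060 kg VSS/d

With endogenous decay neglected, the observed yield equals the true yield: Y_obs = Y = 0.613 g VSS/g soluble BOD₅.
Substrate removed = Q·(S₀ − S) = 1480 m³/d × (1200 − 28.8) g/m³ = 1.73×10^6 g/d = 1733 kg/d.
P_X = Y_obs · Q(S₀ − S) = 0.6130 × 1733 = 1063 kg VSS/d.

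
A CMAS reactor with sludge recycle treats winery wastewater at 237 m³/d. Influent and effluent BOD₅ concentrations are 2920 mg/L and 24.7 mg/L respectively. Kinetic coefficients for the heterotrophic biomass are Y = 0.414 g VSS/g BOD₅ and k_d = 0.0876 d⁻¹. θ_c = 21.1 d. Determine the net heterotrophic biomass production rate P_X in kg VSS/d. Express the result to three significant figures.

P_X ≈ 99.7 kg VSS/d

Correct the yield for decay: Y_obs = Y/(1 + k_d θ_c) = 0.414 / (1 + 0.0876 × 21.1) = 0.414 / 2.848 = 0.1453.
Substrate removed = Q·(S₀ − S) = 237 m³/d × (2920 − 24.7) g/m³ = 6.86×10^5 g/d = 686.2 kg/d.
P_X = Y_obs · Q(S₀ − S) = 0.1453 × 686.2 = 99.73 kg VSS/d.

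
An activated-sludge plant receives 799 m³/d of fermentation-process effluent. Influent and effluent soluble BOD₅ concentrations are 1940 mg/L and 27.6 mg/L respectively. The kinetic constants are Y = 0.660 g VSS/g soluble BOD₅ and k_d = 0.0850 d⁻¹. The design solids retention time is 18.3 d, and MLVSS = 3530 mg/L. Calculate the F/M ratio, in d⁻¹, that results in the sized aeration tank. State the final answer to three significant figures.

Rearranging the biomass balance for a CMAS with decay, V = Y·Q·ΔS·θ_c / [X·(1+k_d θ_c)] = 0.660 × 799 × (1940 − 27.6) × 18.3 / [3530 × (1 + 0.0850 × 18.3)] = 1.85×10^7 / 9021 = 2046 m³.
F/M = Q·S₀ / (V·X) = 799 × 1940 / (2046 × 3530) = 0.2146 g soluble BOD₅·(g VSS·d)⁻¹.

F/M ≈ 0.215 d⁻¹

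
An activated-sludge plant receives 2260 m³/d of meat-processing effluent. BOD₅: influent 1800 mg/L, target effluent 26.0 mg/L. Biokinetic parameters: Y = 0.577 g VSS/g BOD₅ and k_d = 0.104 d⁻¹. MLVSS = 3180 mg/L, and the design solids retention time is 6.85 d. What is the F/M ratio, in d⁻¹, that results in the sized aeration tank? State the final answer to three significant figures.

F/M ≈ 0.440 d⁻¹

Steady-state biomass mass balance: V·X·(1 + k_d·θ_c) = Y·Q·(S₀ − S)·θ_c, so V = 0.577 × 2260 × (1800 − 26.0) × 6.85 / [3180 × (1 + 0.104 × 6.85)] = 1.58×10^7 / 5445 = 2910 m³.
Food-to-microorganism ratio F/M = Q S₀ / (V X) = 2260 × 1800 / (2910 × 3180) = 0.4396 d⁻¹.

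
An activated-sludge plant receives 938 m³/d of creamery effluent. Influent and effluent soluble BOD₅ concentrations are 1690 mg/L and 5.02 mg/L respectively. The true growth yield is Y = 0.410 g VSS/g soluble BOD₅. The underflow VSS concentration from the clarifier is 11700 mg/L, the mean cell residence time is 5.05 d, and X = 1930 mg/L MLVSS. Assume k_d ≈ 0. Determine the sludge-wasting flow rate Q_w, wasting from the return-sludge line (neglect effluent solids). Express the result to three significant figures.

Biomass mass balance (decay neglected): V·X = Y·Q·(S₀ − S)·θ_c, so V = 0.410 × 938 × (1690 − 5.02) × 5.05 / 1930 = 1696 m³.
Q_w = (V·X)/(θ_c X_r) = 1696 × 1930 / (5.05 × 11700) = 55.39 m³/d.

Q_w ≈ 55.4 m³/d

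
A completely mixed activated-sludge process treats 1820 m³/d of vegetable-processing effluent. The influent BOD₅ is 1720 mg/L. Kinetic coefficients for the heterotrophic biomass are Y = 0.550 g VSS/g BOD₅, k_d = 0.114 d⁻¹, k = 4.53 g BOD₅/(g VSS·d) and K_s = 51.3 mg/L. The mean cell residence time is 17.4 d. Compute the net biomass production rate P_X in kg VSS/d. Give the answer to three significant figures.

P_X ≈ 576 kg VSS/d

Effluent substrate depends only on kinetics and SRT: S = K_s(1 + k_d θ_c) / [θ_c(Yk − k_d) − 1] = 51.3 × (1 + 0.114 × 17.4) / [17.4 × (0.550 × 4.53 − 0.114) − 1] = 153.1 / 40.37 = 3.792 mg/L.
Correct the yield for decay: Y_obs = Y/(1 + k_d θ_c) = 0.550 / (1 + 0.114 × 17.4) = 0.550 / 2.984 = 0.1843.
Substrate removed = Q·(S₀ − S) = 1820 m³/d × (1720 − 3.79) g/m³ = 3.12×10^6 g/d = 3124 kg/d.
Net biomass production P_X = Y_obs × Q·(S₀ − S) = 0.1843 × 3124 = 575.8 kg VSS/d.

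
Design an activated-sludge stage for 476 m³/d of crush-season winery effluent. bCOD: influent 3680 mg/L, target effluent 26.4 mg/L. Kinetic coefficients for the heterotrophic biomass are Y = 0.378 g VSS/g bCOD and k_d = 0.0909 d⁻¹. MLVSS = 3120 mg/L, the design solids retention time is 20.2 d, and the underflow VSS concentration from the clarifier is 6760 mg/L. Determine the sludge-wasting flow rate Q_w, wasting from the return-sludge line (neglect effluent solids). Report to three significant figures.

Rearranging the biomass balance for a CMAS with decay, V = Y·Q·ΔS·θ_c / [X·(1+k_d θ_c)] = 0.378 × 476 × (3680 − 26.4) × 20.2 / [3120 × (1 + 0.0909 × 20.2)] = 1.33×10^7 / 8849 = 1501 m³.
Q_w = (V·X)/(θ_c X_r) = 1501 × 3120 / (20.2 × 6760) = 34.29 m³/d.

Q_w ≈ 34.3 m³/d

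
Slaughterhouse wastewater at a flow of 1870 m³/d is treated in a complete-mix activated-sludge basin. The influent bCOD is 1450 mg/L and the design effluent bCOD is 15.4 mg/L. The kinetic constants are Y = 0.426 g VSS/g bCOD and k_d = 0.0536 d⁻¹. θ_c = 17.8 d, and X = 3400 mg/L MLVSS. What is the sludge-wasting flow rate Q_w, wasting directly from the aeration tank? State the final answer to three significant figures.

From the SRT design equation V = Y Q (S₀−S) θ_c / [X (1 + k_d θ_c)] = 0.426 × 1870 × (1450 − 15.4) × 17.8 / [3400 × (1 + 0.0536 × 17.8)] = 2.03×10^7 / 6644 = 3062 m³.
For wasting at MLVSS concentration, Q_w = V/θ_c = 3062/17.8 = 172.0 m³/d.

Q_w ≈ 172 m³/d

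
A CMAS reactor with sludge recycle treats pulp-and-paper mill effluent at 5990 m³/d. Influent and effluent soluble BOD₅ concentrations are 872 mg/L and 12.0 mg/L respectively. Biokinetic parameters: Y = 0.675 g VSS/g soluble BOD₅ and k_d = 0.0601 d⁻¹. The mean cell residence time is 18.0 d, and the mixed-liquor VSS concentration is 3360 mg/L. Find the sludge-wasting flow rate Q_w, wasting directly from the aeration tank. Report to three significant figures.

Q_w ≈ 497 m³/d

Rearranging the biomass balance for a CMAS with decay, V = Y·Q·ΔS·θ_c / [X·(1+k_d θ_c)] = 0.675 × 5990 × (872 − 12.0) × 18.0 / [3360 × (1 + 0.0601 × 18.0)] = 6.26×10^7 / 6995 = 8948 m³.
With mixed-liquor wasting, θ_c = V/Q_w, so Q_w = V/θ_c = 8948/18.0 = 497.1 m³/d.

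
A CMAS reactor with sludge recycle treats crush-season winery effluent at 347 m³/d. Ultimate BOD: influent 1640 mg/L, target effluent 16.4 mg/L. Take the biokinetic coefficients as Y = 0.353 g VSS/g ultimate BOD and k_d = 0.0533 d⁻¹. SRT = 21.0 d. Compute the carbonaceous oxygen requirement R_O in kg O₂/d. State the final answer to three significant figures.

The observed yield is Y_obs = Y/(1 + k_d·θ_c) = 0.353 / (1 + 0.0533 × 21.0) = 0.353 / 2.119 = 0.1666 g VSS per g ultimate BOD removed.
Substrate removed = Q·(S₀ − S) = 347 m³/d × (1640 − 16.4) g/m³ = 5.63×10^5 g/d = 563.4 kg/d.
Biomass synthesised: P_X = Y_obs × 563.4 = 93.84 kg VSS/d.
Carbonaceous O₂ demand = substrate oxidised − cell-mass equivalent = 563.4 − 1.42 × 93.84 = 430.1 kg O₂/d.

R_O ≈ 430 kg O₂/d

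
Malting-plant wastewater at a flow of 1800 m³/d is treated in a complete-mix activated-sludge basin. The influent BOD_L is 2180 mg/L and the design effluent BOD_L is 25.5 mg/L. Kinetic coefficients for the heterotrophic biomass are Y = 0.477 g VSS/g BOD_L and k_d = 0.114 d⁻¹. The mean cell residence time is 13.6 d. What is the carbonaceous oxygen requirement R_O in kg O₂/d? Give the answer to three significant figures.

R_O ≈ 2850 kg O₂/d

Observed yield with endogenous decay: Y_obs = Y / (1 + k_d·θ_c) = 0.477 / (1 + 0.114 × 13.6) = 0.477 / 2.550 = 0.1870 g VSS/g BOD_L.
Substrate removed = Q·(S₀ − S) = 1800 m³/d × (2180 − 25.5) g/m³ = 3.88×10^6 g/d = 3878 kg/d.
P_X = Y_obs·Q·(S₀ − S) = 0.1870 × 3878 = 725.3 kg VSS/d.
R_O = Q·ΔS − 1.42 P_X = 3878 − 1030 = 2848 kg O₂/d.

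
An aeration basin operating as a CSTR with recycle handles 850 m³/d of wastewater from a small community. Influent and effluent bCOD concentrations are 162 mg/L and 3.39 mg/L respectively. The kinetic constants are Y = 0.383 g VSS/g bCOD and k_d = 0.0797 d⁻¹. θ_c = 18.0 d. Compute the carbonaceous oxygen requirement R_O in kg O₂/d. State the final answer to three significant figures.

The observed yield is Y_obs = Y/(1 + k_d·θ_c) = 0.383 / (1 + 0.0797 × 18.0) = 0.383 / 2.435 = 0.1573 g VSS per g bCOD removed.
ΔS = 162 − 3.39 = 158.6 mg/L, so the substrate removal rate is 850 × 158.6/1000 = 134.8 kg bCOD/d.
P_X = Y_obs·Q·(S₀ − S) = 0.1573 × 134.8 = 21.21 kg VSS/d.
R_O = Q·(S₀ − S) − 1.42·P_X = 134.8 − 1.42 × 21.21 = 104.7 kg O₂/d.

R_O ≈ 105 kg O₂/d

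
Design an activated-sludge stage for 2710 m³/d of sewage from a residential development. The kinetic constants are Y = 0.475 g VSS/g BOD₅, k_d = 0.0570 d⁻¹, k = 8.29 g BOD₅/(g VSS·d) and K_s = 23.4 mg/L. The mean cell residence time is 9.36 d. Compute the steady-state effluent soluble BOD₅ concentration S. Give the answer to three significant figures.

For a completely mixed reactor with recycle the Lawrence–McCarty relation gives S = K_s·(1 + k_d·θ_c) / [θ_c·(Y·k − k_d) − 1] = 23.4 × (1 + 0.0570 × 9.36) / [9.36 × (0.475 × 8.29 − 0.0570) − 1] = 35.88 / 35.32 = 1.016 mg/L.

S ≈ 1.02 mg/L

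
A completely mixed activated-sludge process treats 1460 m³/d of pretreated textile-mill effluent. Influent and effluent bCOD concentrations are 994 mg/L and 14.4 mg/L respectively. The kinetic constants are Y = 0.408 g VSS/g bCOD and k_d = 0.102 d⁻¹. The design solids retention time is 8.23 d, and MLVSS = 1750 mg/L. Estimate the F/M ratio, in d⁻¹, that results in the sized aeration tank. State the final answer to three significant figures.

Steady-state biomass mass balance: V·X·(1 + k_d·θ_c) = Y·Q·(S₀ − S)·θ_c, so V = 0.408 × 1460 × (994 − 14.4) × 8.23 / [1750 × (1 + 0.102 × 8.23)] = 4.8×10^6 / 3219 = 1492 m³.
Food-to-microorganism ratio F/M = Q S₀ / (V X) = 1460 × 994 / (1492 × 1750) = 0.5559 d⁻¹.

F/M ≈ 0.556 d⁻¹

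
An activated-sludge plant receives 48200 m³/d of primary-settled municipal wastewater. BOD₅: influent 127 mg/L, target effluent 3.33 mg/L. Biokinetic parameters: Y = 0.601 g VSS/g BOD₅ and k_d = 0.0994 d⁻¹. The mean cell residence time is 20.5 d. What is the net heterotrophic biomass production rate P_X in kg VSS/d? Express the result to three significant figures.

Y_obs = Y / (1 + k_d θ_c) = 0.601 / (1 + 0.0994 × 20.5) = 0.601 / 3.038 = 0.1978.
Substrate removed = Q·(S₀ − S) = 48200 m³/d × (127 − 3.33) g/m³ = 5.96×10^6 g/d = 5961 kg/d.
Net biomass production P_X = Y_obs × Q·(S₀ − S) = 0.1978 × 5961 = 1179 kg VSS/d.

P_X ≈ 1180 kg VSS/d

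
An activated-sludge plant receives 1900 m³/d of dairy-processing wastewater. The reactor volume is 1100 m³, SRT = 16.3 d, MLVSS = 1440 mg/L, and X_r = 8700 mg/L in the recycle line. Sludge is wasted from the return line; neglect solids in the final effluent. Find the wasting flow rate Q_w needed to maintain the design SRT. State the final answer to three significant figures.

Wasting from the return line (neglecting effluent solids): Q_w = V·X / (θ_c·X_r) = 1100 × 1440 / (16.3 × 8700) = 11.17 m³/d.

Q_w ≈ 11.2 m³/d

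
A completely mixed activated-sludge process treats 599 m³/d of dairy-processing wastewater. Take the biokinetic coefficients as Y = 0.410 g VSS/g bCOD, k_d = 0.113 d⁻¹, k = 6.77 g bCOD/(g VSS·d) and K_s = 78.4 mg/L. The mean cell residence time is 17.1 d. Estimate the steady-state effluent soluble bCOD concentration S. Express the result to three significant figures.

S ≈ 5.16 mg/L

From the Monod/SRT balance for a CMAS, S = K_s·(1+k_d θ_c)/[θ_c·(Y k − k_d) − 1] = 78.4 × (1 + 0.113 × 17.1) / [17.1 × (0.410 × 6.77 − 0.113) − 1] = 229.9 / 44.53 = 5.162 mg/L.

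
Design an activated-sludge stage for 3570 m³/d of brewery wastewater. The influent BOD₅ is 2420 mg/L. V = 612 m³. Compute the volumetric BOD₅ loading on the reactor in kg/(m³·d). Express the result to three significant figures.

Volumetric loading L_v = Q·S₀ / V = 3570 × 2420 g/m³ / 612.0 m³ = 14117 g/(m³·d) = 14.12 kg BOD₅/(m³·d).

L_v ≈ 14.1 kg BOD₅/(m³·d)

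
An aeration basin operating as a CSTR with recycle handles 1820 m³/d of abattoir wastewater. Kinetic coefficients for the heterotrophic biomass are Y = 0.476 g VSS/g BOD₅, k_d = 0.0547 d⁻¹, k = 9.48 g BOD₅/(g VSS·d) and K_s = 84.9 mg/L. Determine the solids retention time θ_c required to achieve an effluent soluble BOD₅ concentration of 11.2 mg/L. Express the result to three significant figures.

θ_c ≈ 2.12 d

Specific growth rate at S = 11.2 mg/L: μ = YkS/(K_s+S) = 0.476·9.48·11.2/(84.9+11.2) = 0.5259 d⁻¹.
1/θ_c = 0.5259 − 0.0547 = 0.4712 d⁻¹, so θ_c = 2.122 d.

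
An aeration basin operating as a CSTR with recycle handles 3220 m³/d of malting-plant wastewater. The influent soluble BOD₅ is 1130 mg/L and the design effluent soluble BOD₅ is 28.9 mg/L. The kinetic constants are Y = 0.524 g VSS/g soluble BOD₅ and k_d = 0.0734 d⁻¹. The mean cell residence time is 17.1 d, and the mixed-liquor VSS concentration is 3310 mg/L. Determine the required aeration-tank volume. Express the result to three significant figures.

V ≈ 4260 m³

Steady-state biomass mass balance: V·X·(1 + k_d·θ_c) = Y·Q·(S₀ − S)·θ_c, so V = 0.524 × 3220 × (1130 − 28.9) × 17.1 / [3310 × (1 + 0.0734 × 17.1)] = 3.18×10^7 / 7465 = 4256 m³.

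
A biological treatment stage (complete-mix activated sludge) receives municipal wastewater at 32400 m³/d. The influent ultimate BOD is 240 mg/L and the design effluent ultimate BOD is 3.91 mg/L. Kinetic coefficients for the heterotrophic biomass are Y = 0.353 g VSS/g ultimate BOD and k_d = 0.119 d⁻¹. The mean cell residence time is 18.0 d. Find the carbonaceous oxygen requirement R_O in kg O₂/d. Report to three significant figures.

R_O ≈ 6430 kg O₂/d

Observed yield with endogenous decay: Y_obs = Y / (1 + k_d·θ_c) = 0.353 / (1 + 0.119 × 18.0) = 0.353 / 3.142 = 0.1123 g VSS/g ultimate BOD.
Q·(S₀ − S) = 32400 × (240 − 3.91) × 10⁻³ = 7649 kg/d removed.
Net sludge production P_X = 0.1123 × 7649 = 859.4 kg VSS/d.
R_O = Q·(S₀ − S) − 1.42·P_X = 7649 − 1.42 × 859.4 = 6429 kg O₂/d.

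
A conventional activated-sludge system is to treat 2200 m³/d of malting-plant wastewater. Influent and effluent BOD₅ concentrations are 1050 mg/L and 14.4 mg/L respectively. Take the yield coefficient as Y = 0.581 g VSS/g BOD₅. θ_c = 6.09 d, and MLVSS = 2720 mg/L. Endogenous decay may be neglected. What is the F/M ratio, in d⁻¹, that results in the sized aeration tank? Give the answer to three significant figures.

With k_d = 0 the design equation reduces to V = Y Q (S₀−S) θ_c / X = 0.581 × 2200 × (1050 − 14.4) × 6.09 / 2720 = 2964 m³.
F/M = applied load / biomass = Q·S₀/(V·X) = 2200 × 1050 / (2964 × 2720) = 0.2866 d⁻¹.

F/M ≈ 0.287 d⁻¹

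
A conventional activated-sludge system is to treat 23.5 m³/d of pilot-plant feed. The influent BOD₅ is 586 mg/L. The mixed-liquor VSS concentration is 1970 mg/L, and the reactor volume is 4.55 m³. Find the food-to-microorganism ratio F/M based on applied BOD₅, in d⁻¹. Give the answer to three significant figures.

F/M = Q·S₀ / (V·X) = 23.5 × 586 / (4.550 × 1970) = 1.536 g BOD₅·(g VSS·d)⁻¹.

F/M ≈ 1.54 d⁻¹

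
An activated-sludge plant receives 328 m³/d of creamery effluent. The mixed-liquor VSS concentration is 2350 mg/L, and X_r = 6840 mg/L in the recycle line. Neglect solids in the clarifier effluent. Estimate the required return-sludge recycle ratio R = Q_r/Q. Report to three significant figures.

Solids balance on the clarifier gives (1+R)X = R·X_r, so R = X/(X_r − X) = 2350 / (6840 − 2350) = 0.5234.

R ≈ 0.523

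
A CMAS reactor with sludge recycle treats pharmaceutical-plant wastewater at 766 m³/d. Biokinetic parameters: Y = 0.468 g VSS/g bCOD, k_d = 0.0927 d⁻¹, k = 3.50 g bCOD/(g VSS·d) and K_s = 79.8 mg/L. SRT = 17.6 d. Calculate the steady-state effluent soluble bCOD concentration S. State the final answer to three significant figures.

S ≈ 8.02 mg/L

Effluent substrate depends only on kinetics and SRT: S = K_s(1 + k_d θ_c) / [θ_c(Yk − k_d) − 1] = 79.8 × (1 + 0.0927 × 17.6) / [17.6 × (0.468 × 3.50 − 0.0927) − 1] = 210.0 / 26.20 = 8.016 mg/L.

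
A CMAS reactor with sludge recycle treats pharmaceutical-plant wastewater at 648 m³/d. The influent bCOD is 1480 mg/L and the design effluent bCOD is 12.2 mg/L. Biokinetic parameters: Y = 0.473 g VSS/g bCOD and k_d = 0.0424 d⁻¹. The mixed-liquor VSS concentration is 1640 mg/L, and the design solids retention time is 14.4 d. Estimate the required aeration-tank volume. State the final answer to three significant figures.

V ≈ 2450 m³

From the SRT design equation V = Y Q (S₀−S) θ_c / [X (1 + k_d θ_c)] = 0.473 × 648 × (1480 − 12.2) × 14.4 / [1640 × (1 + 0.0424 × 14.4)] = 6.48×10^6 / 2641 = 2453 m³.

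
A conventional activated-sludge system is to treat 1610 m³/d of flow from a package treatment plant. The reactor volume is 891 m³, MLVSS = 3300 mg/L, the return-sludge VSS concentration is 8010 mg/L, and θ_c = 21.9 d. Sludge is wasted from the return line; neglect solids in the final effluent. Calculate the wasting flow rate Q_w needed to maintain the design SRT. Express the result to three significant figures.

Q_w = (V·X)/(θ_c X_r) = 891.0 × 3300 / (21.9 × 8010) = 16.76 m³/d.

Q_w ≈ 16.8 m³/d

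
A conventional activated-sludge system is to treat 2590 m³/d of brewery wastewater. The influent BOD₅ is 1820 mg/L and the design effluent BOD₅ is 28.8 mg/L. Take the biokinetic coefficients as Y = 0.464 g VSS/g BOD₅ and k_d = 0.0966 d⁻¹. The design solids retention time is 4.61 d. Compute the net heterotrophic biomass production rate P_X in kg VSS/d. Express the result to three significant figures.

Correct the yield for decay: Y_obs = Y/(1 + k_d θ_c) = 0.464 / (1 + 0.0966 × 4.61) = 0.464 / 1.445 = 0.3210.
ΔS = 1820 − 28.8 = 1791 mg/L, so the substrate removal rate is 2590 × 1791/1000 = 4639 kg BOD₅/d.
Biomass produced: P_X = Y_obs·Q·ΔS = 0.3210 × 4639 ≈ 1489 kg VSS/d.

P_X ≈ 1490 kg VSS/d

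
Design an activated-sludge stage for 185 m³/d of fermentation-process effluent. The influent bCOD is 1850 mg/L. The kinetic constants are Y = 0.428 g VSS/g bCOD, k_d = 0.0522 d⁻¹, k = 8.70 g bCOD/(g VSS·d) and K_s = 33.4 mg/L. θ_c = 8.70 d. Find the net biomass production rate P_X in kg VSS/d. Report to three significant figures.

P_X ≈ 101 kg VSS/d

From the Monod/SRT balance for a CMAS, S = K_s·(1+k_d θ_c)/[θ_c·(Y k − k_d) − 1] = 33.4 × (1 + 0.0522 × 8.70) / [8.70 × (0.428 × 8.70 − 0.0522) − 1] = 48.57 / 30.94 = 1.570 mg/L.
Observed yield with endogenous decay: Y_obs = Y / (1 + k_d·θ_c) = 0.428 / (1 + 0.0522 × 8.70) = 0.428 / 1.454 = 0.2943 g VSS/g bCOD.
ΔS = 1850 − 1.57 = 1848 mg/L, so the substrate removal rate is 185 × 1848/1000 = 342.0 kg bCOD/d.
So the net sludge growth is P_X = 0.2943 × 342.0 = 100.6 kg VSS/d.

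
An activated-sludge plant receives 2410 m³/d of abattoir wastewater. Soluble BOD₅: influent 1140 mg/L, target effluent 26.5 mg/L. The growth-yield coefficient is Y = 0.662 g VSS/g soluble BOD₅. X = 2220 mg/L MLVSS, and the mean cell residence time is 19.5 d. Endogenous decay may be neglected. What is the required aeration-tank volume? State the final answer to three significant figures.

V ≈ 15600 m³

With k_d = 0 the design equation reduces to V = Y Q (S₀−S) θ_c / X = 0.662 × 2410 × (1140 − 26.5) × 19.5 / 2220 = 15604 m³.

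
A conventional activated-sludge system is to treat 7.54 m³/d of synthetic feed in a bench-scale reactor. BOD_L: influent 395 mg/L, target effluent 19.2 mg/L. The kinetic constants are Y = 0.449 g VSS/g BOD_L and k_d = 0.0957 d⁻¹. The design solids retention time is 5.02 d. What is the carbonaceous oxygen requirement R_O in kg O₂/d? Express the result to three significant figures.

Correct the yield for decay: Y_obs = Y/(1 + k_d θ_c) = 0.449 / (1 + 0.0957 × 5.02) = 0.449 / 1.480 = 0.3033.
Q·(S₀ − S) = 7.54 × (395 − 19.2) × 10⁻³ = 2.834 kg/d removed.
Biomass synthesised: P_X = Y_obs × 2.834 = 0.8594 kg VSS/d.
R_O = Q·ΔS − 1.42 P_X = 2.834 − 1.220 = 1.613 kg O₂/d.

R_O ≈ 1.61 kg O₂/d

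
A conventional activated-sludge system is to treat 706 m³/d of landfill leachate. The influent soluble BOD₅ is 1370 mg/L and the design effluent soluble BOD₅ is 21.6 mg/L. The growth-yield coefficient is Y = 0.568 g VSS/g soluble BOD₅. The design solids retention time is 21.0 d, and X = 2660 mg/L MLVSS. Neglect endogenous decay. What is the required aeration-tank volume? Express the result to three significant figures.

V ≈ 4270 m³

With k_d = 0 the design equation reduces to V = Y Q (S₀−S) θ_c / X = 0.568 × 706 × (1370 − 21.6) × 21.0 / 2660 = 4269 m³.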